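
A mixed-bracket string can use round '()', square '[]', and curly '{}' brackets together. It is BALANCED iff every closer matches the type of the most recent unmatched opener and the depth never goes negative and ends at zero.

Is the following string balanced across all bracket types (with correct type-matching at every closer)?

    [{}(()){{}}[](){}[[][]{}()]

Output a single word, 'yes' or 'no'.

pos 0: push '['; stack = [
pos 1: push '{'; stack = [{
pos 2: '}' matches '{'; pop; stack = [
pos 3: push '('; stack = [(
pos 4: push '('; stack = [((
pos 5: ')' matches '('; pop; stack = [(
pos 6: ')' matches '('; pop; stack = [
pos 7: push '{'; stack = [{
pos 8: push '{'; stack = [{{
pos 9: '}' matches '{'; pop; stack = [{
pos 10: '}' matches '{'; pop; stack = [
pos 11: push '['; stack = [[
pos 12: ']' matches '['; pop; stack = [
pos 13: push '('; stack = [(
pos 14: ')' matches '('; pop; stack = [
pos 15: push '{'; stack = [{
pos 16: '}' matches '{'; pop; stack = [
pos 17: push '['; stack = [[
pos 18: push '['; stack = [[[
pos 19: ']' matches '['; pop; stack = [[
pos 20: push '['; stack = [[[
pos 21: ']' matches '['; pop; stack = [[
pos 22: push '{'; stack = [[{
pos 23: '}' matches '{'; pop; stack = [[
pos 24: push '('; stack = [[(
pos 25: ')' matches '('; pop; stack = [[
pos 26: ']' matches '['; pop; stack = [
end: stack still non-empty ([) → INVALID
Verdict: unclosed openers at end: [ → no

Answer: no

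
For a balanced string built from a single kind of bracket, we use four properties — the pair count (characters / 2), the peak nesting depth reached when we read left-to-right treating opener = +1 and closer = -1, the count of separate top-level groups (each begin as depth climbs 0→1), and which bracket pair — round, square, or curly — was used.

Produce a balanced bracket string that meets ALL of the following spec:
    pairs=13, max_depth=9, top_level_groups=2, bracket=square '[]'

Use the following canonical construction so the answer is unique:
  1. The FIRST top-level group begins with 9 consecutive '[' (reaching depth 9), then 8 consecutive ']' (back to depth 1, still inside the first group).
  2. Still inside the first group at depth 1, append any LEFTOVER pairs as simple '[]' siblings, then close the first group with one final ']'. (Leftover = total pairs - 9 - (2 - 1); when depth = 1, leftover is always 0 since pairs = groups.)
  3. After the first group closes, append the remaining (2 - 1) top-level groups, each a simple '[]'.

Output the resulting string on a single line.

Answer: [[[[[[[[[]]]]]]]][][][]][]

Derivation:
Spec: pairs=13 depth=9 groups=2
Leftover pairs = 13 - 9 - (2-1) = 3
First group: deep chain of depth 9 + 3 sibling pairs
Remaining 1 groups: simple '[]' each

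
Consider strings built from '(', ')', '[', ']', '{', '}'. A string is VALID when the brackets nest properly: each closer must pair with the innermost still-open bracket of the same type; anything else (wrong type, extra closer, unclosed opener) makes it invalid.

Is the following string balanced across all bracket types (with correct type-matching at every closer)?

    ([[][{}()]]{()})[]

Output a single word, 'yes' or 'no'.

Answer: yes

Derivation:
pos 0: push '('; stack = (
pos 1: push '['; stack = ([
pos 2: push '['; stack = ([[
pos 3: ']' matches '['; pop; stack = ([
pos 4: push '['; stack = ([[
pos 5: push '{'; stack = ([[{
pos 6: '}' matches '{'; pop; stack = ([[
pos 7: push '('; stack = ([[(
pos 8: ')' matches '('; pop; stack = ([[
pos 9: ']' matches '['; pop; stack = ([
pos 10: ']' matches '['; pop; stack = (
pos 11: push '{'; stack = ({
pos 12: push '('; stack = ({(
pos 13: ')' matches '('; pop; stack = ({
pos 14: '}' matches '{'; pop; stack = (
pos 15: ')' matches '('; pop; stack = (empty)
pos 16: push '['; stack = [
pos 17: ']' matches '['; pop; stack = (empty)
end: stack empty → VALID
Verdict: properly nested → yes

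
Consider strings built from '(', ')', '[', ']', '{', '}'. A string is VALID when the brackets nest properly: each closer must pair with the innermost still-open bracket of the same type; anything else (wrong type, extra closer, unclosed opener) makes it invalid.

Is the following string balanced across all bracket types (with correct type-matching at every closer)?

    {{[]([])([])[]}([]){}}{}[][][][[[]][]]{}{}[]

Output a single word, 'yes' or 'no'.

pos 0: push '{'; stack = {
pos 1: push '{'; stack = {{
pos 2: push '['; stack = {{[
pos 3: ']' matches '['; pop; stack = {{
pos 4: push '('; stack = {{(
pos 5: push '['; stack = {{([
pos 6: ']' matches '['; pop; stack = {{(
pos 7: ')' matches '('; pop; stack = {{
pos 8: push '('; stack = {{(
pos 9: push '['; stack = {{([
pos 10: ']' matches '['; pop; stack = {{(
pos 11: ')' matches '('; pop; stack = {{
pos 12: push '['; stack = {{[
pos 13: ']' matches '['; pop; stack = {{
pos 14: '}' matches '{'; pop; stack = {
pos 15: push '('; stack = {(
pos 16: push '['; stack = {([
pos 17: ']' matches '['; pop; stack = {(
pos 18: ')' matches '('; pop; stack = {
pos 19: push '{'; stack = {{
pos 20: '}' matches '{'; pop; stack = {
pos 21: '}' matches '{'; pop; stack = (empty)
pos 22: push '{'; stack = {
pos 23: '}' matches '{'; pop; stack = (empty)
pos 24: push '['; stack = [
pos 25: ']' matches '['; pop; stack = (empty)
pos 26: push '['; stack = [
pos 27: ']' matches '['; pop; stack = (empty)
pos 28: push '['; stack = [
pos 29: ']' matches '['; pop; stack = (empty)
pos 30: push '['; stack = [
pos 31: push '['; stack = [[
pos 32: push '['; stack = [[[
pos 33: ']' matches '['; pop; stack = [[
pos 34: ']' matches '['; pop; stack = [
pos 35: push '['; stack = [[
pos 36: ']' matches '['; pop; stack = [
pos 37: ']' matches '['; pop; stack = (empty)
pos 38: push '{'; stack = {
pos 39: '}' matches '{'; pop; stack = (empty)
pos 40: push '{'; stack = {
pos 41: '}' matches '{'; pop; stack = (empty)
pos 42: push '['; stack = [
pos 43: ']' matches '['; pop; stack = (empty)
end: stack empty → VALID
Verdict: properly nested → yes

Answer: yes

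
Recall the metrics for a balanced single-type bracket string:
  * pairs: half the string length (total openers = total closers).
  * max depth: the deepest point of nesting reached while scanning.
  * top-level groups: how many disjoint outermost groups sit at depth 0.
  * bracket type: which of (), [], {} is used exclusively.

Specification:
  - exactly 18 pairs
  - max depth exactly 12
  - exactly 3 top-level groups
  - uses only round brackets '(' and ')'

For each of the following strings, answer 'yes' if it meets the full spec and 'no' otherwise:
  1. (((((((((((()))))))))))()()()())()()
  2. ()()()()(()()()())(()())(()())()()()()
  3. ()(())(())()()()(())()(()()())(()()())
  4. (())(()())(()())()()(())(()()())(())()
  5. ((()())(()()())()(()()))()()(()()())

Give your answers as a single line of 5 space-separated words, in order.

Answer: yes no no no no

Derivation:
String 1 '(((((((((((()))))))))))()()()())()()': depth seq [1 2 3 4 5 6 7 8 9 10 11 12 11 10 9 8 7 6 5 4 3 2 1 2 1 2 1 2 1 2 1 0 1 0 1 0]
  -> pairs=18 depth=12 groups=3 -> yes
String 2 '()()()()(()()()())(()())(()())()()()()': depth seq [1 0 1 0 1 0 1 0 1 2 1 2 1 2 1 2 1 0 1 2 1 2 1 0 1 2 1 2 1 0 1 0 1 0 1 0 1 0]
  -> pairs=19 depth=2 groups=11 -> no
String 3 '()(())(())()()()(())()(()()())(()()())': depth seq [1 0 1 2 1 0 1 2 1 0 1 0 1 0 1 0 1 2 1 0 1 0 1 2 1 2 1 2 1 0 1 2 1 2 1 2 1 0]
  -> pairs=19 depth=2 groups=10 -> no
String 4 '(())(()())(()())()()(())(()()())(())()': depth seq [1 2 1 0 1 2 1 2 1 0 1 2 1 2 1 0 1 0 1 0 1 2 1 0 1 2 1 2 1 2 1 0 1 2 1 0 1 0]
  -> pairs=19 depth=2 groups=9 -> no
String 5 '((()())(()()())()(()()))()()(()()())': depth seq [1 2 3 2 3 2 1 2 3 2 3 2 3 2 1 2 1 2 3 2 3 2 1 0 1 0 1 0 1 2 1 2 1 2 1 0]
  -> pairs=18 depth=3 groups=4 -> no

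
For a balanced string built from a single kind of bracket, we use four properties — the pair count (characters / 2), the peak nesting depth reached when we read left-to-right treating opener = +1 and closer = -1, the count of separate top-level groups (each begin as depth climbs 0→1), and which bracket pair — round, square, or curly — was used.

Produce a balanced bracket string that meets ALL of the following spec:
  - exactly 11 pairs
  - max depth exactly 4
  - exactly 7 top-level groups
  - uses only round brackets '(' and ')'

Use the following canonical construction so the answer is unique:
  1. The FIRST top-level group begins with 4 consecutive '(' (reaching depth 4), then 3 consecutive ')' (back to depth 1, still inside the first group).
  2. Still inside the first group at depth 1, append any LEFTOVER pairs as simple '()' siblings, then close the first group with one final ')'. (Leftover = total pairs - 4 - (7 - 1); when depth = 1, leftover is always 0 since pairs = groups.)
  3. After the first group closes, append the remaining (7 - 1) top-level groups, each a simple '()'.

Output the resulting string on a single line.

Spec: pairs=11 depth=4 groups=7
Leftover pairs = 11 - 4 - (7-1) = 1
First group: deep chain of depth 4 + 1 sibling pairs
Remaining 6 groups: simple '()' each

Answer: (((()))())()()()()()()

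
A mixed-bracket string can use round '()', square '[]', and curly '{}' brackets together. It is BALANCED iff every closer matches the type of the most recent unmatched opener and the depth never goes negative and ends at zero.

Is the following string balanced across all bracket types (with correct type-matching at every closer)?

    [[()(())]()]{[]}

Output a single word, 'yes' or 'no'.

Answer: yes

Derivation:
pos 0: push '['; stack = [
pos 1: push '['; stack = [[
pos 2: push '('; stack = [[(
pos 3: ')' matches '('; pop; stack = [[
pos 4: push '('; stack = [[(
pos 5: push '('; stack = [[((
pos 6: ')' matches '('; pop; stack = [[(
pos 7: ')' matches '('; pop; stack = [[
pos 8: ']' matches '['; pop; stack = [
pos 9: push '('; stack = [(
pos 10: ')' matches '('; pop; stack = [
pos 11: ']' matches '['; pop; stack = (empty)
pos 12: push '{'; stack = {
pos 13: push '['; stack = {[
pos 14: ']' matches '['; pop; stack = {
pos 15: '}' matches '{'; pop; stack = (empty)
end: stack empty → VALID
Verdict: properly nested → yes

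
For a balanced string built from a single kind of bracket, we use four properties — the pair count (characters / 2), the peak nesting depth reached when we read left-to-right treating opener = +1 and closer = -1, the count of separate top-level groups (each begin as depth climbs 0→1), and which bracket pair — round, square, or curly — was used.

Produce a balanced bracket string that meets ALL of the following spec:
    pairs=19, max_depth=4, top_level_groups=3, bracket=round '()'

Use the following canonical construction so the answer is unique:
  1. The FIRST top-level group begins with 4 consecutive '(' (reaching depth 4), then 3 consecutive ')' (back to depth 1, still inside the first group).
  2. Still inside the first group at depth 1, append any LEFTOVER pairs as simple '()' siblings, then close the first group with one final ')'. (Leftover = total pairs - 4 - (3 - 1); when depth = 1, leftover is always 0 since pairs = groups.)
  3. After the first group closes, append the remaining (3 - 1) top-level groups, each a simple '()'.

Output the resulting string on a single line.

Spec: pairs=19 depth=4 groups=3
Leftover pairs = 19 - 4 - (3-1) = 13
First group: deep chain of depth 4 + 13 sibling pairs
Remaining 2 groups: simple '()' each

Answer: (((()))()()()()()()()()()()()()())()()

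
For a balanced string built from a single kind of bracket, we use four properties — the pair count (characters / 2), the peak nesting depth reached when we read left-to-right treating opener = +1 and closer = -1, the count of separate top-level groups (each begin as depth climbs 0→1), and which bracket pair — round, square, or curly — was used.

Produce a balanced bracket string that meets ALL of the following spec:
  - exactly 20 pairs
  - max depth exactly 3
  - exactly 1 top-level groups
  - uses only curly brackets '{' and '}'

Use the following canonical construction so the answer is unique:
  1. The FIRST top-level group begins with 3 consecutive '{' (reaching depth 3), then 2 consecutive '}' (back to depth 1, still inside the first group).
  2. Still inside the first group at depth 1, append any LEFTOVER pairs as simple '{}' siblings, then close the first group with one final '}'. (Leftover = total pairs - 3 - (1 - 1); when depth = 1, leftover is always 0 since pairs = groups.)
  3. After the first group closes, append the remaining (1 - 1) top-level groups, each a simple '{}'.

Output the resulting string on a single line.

Answer: {{{}}{}{}{}{}{}{}{}{}{}{}{}{}{}{}{}{}{}}

Derivation:
Spec: pairs=20 depth=3 groups=1
Leftover pairs = 20 - 3 - (1-1) = 17
First group: deep chain of depth 3 + 17 sibling pairs
Remaining 0 groups: simple '{}' each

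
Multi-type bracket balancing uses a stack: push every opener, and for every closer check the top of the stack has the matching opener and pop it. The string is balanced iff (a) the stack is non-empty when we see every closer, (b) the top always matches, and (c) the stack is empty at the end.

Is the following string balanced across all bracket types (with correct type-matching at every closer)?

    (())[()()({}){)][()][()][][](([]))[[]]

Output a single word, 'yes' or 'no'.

Answer: no

Derivation:
pos 0: push '('; stack = (
pos 1: push '('; stack = ((
pos 2: ')' matches '('; pop; stack = (
pos 3: ')' matches '('; pop; stack = (empty)
pos 4: push '['; stack = [
pos 5: push '('; stack = [(
pos 6: ')' matches '('; pop; stack = [
pos 7: push '('; stack = [(
pos 8: ')' matches '('; pop; stack = [
pos 9: push '('; stack = [(
pos 10: push '{'; stack = [({
pos 11: '}' matches '{'; pop; stack = [(
pos 12: ')' matches '('; pop; stack = [
pos 13: push '{'; stack = [{
pos 14: saw closer ')' but top of stack is '{' (expected '}') → INVALID
Verdict: type mismatch at position 14: ')' closes '{' → no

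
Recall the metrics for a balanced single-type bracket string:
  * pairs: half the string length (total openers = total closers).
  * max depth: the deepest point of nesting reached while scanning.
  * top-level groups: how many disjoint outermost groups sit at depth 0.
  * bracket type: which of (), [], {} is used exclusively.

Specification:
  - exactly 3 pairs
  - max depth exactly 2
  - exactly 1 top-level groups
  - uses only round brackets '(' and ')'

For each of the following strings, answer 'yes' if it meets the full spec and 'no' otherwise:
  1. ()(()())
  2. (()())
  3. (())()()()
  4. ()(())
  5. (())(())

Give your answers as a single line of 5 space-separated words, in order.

Answer: no yes no no no

Derivation:
String 1 '()(()())': depth seq [1 0 1 2 1 2 1 0]
  -> pairs=4 depth=2 groups=2 -> no
String 2 '(()())': depth seq [1 2 1 2 1 0]
  -> pairs=3 depth=2 groups=1 -> yes
String 3 '(())()()()': depth seq [1 2 1 0 1 0 1 0 1 0]
  -> pairs=5 depth=2 groups=4 -> no
String 4 '()(())': depth seq [1 0 1 2 1 0]
  -> pairs=3 depth=2 groups=2 -> no
String 5 '(())(())': depth seq [1 2 1 0 1 2 1 0]
  -> pairs=4 depth=2 groups=2 -> no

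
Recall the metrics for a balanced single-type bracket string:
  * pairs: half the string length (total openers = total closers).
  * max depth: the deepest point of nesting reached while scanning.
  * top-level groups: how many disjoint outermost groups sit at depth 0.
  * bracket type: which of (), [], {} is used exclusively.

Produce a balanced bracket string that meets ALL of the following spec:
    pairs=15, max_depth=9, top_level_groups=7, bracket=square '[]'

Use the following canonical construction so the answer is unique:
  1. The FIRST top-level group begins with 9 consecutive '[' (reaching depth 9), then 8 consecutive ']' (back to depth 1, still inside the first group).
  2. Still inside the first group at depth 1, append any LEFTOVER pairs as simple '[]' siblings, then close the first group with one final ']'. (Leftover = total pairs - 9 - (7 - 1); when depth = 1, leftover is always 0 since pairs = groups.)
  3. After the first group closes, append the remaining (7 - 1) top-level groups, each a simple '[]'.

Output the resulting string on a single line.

Spec: pairs=15 depth=9 groups=7
Leftover pairs = 15 - 9 - (7-1) = 0
First group: deep chain of depth 9 + 0 sibling pairs
Remaining 6 groups: simple '[]' each

Answer: [[[[[[[[[]]]]]]]]][][][][][][]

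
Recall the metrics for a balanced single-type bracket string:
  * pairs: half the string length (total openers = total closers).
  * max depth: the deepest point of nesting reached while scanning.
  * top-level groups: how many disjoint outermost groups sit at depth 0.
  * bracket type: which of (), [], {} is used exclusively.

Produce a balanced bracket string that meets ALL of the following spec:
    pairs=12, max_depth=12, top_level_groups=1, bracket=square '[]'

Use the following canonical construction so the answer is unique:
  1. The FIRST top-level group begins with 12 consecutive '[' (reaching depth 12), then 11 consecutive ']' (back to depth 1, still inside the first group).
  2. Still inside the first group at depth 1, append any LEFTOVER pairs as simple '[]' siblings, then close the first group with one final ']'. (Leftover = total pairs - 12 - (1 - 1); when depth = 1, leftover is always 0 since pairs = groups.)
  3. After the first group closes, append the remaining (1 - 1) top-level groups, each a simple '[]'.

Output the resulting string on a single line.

Spec: pairs=12 depth=12 groups=1
Leftover pairs = 12 - 12 - (1-1) = 0
First group: deep chain of depth 12 + 0 sibling pairs
Remaining 0 groups: simple '[]' each

Answer: [[[[[[[[[[[[]]]]]]]]]]]]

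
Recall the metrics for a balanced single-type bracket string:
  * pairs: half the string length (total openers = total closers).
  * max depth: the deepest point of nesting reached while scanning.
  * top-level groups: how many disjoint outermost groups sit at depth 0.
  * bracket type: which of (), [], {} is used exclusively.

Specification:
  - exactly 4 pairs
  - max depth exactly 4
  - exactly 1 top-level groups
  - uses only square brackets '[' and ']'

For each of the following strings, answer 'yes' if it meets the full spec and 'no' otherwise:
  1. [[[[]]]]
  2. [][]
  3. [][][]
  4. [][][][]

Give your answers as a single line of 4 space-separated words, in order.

Answer: yes no no no

Derivation:
String 1 '[[[[]]]]': depth seq [1 2 3 4 3 2 1 0]
  -> pairs=4 depth=4 groups=1 -> yes
String 2 '[][]': depth seq [1 0 1 0]
  -> pairs=2 depth=1 groups=2 -> no
String 3 '[][][]': depth seq [1 0 1 0 1 0]
  -> pairs=3 depth=1 groups=3 -> no
String 4 '[][][][]': depth seq [1 0 1 0 1 0 1 0]
  -> pairs=4 depth=1 groups=4 -> no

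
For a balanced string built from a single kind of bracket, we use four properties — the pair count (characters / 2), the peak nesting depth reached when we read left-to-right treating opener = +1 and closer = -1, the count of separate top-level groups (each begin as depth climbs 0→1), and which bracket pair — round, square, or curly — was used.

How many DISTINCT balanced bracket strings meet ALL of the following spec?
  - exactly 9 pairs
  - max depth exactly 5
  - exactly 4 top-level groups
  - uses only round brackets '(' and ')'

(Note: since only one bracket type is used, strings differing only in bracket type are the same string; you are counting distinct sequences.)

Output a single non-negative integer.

Spec: pairs=9 depth=5 groups=4
Count(depth <= 5) = 568
Count(depth <= 4) = 528
Count(depth == 5) = 568 - 528 = 40

Answer: 40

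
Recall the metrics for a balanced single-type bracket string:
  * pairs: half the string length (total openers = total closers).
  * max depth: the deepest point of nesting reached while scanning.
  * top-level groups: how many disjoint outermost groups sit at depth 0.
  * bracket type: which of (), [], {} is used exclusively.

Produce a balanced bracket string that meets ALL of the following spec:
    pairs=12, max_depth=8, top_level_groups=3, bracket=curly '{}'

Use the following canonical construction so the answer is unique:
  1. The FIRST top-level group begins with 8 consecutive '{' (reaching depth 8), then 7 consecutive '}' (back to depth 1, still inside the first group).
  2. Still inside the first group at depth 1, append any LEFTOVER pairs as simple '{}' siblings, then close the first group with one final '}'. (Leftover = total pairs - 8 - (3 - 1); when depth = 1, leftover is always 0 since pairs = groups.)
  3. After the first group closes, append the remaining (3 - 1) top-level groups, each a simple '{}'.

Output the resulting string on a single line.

Answer: {{{{{{{{}}}}}}}{}{}}{}{}

Derivation:
Spec: pairs=12 depth=8 groups=3
Leftover pairs = 12 - 8 - (3-1) = 2
First group: deep chain of depth 8 + 2 sibling pairs
Remaining 2 groups: simple '{}' each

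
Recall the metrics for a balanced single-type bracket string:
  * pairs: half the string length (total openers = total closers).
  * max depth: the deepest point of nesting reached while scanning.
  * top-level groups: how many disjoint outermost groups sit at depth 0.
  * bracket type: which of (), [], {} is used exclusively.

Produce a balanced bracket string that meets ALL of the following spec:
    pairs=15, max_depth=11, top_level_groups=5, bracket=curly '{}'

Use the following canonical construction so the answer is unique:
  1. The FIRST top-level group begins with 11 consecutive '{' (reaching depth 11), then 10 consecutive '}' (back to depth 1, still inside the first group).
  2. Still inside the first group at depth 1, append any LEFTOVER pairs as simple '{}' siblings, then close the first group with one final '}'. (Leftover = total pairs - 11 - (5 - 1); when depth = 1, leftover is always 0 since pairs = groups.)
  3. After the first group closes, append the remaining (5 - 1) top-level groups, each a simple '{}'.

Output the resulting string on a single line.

Spec: pairs=15 depth=11 groups=5
Leftover pairs = 15 - 11 - (5-1) = 0
First group: deep chain of depth 11 + 0 sibling pairs
Remaining 4 groups: simple '{}' each

Answer: {{{{{{{{{{{}}}}}}}}}}}{}{}{}{}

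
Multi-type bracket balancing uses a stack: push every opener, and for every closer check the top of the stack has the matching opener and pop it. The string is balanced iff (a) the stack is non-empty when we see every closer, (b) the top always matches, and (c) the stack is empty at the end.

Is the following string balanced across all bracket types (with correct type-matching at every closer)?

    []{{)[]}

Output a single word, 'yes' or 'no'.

pos 0: push '['; stack = [
pos 1: ']' matches '['; pop; stack = (empty)
pos 2: push '{'; stack = {
pos 3: push '{'; stack = {{
pos 4: saw closer ')' but top of stack is '{' (expected '}') → INVALID
Verdict: type mismatch at position 4: ')' closes '{' → no

Answer: no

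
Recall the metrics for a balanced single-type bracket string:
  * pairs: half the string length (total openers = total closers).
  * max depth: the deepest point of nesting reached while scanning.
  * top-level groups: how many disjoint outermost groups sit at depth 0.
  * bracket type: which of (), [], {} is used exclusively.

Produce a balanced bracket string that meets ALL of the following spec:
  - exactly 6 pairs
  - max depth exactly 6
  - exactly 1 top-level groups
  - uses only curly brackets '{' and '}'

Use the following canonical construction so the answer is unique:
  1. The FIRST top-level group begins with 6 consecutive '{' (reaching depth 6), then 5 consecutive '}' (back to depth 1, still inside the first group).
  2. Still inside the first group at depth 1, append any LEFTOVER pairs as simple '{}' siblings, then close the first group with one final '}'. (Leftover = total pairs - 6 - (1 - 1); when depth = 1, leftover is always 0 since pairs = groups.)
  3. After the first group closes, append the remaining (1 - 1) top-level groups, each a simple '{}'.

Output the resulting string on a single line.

Spec: pairs=6 depth=6 groups=1
Leftover pairs = 6 - 6 - (1-1) = 0
First group: deep chain of depth 6 + 0 sibling pairs
Remaining 0 groups: simple '{}' each

Answer: {{{{{{}}}}}}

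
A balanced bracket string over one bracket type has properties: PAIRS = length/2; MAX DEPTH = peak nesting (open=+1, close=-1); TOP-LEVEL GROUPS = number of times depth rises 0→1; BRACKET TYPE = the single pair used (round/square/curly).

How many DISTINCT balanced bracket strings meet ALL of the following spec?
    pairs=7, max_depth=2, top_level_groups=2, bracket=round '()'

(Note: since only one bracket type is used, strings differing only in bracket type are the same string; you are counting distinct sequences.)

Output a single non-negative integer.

Answer: 6

Derivation:
Spec: pairs=7 depth=2 groups=2
Count(depth <= 2) = 6
Count(depth <= 1) = 0
Count(depth == 2) = 6 - 0 = 6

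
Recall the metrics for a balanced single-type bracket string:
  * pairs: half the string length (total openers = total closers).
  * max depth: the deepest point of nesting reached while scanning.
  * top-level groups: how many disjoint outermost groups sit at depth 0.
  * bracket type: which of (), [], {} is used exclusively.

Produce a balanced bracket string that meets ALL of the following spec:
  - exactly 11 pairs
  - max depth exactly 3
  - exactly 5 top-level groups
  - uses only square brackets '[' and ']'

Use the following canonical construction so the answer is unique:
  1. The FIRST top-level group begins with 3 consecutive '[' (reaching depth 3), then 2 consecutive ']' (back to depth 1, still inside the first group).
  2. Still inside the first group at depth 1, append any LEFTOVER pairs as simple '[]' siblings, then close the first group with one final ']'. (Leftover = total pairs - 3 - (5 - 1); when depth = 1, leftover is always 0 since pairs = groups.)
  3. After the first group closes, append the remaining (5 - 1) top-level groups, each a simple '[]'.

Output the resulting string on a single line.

Spec: pairs=11 depth=3 groups=5
Leftover pairs = 11 - 3 - (5-1) = 4
First group: deep chain of depth 3 + 4 sibling pairs
Remaining 4 groups: simple '[]' each

Answer: [[[]][][][][]][][][][]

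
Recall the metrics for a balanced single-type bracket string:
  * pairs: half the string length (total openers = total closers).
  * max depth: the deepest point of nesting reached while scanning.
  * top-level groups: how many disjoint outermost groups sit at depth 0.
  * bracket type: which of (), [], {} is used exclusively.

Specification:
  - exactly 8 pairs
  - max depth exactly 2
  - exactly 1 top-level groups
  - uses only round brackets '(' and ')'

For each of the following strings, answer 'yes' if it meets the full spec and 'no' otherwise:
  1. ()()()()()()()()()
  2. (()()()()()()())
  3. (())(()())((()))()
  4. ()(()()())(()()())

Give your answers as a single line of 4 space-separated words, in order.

Answer: no yes no no

Derivation:
String 1 '()()()()()()()()()': depth seq [1 0 1 0 1 0 1 0 1 0 1 0 1 0 1 0 1 0]
  -> pairs=9 depth=1 groups=9 -> no
String 2 '(()()()()()()())': depth seq [1 2 1 2 1 2 1 2 1 2 1 2 1 2 1 0]
  -> pairs=8 depth=2 groups=1 -> yes
String 3 '(())(()())((()))()': depth seq [1 2 1 0 1 2 1 2 1 0 1 2 3 2 1 0 1 0]
  -> pairs=9 depth=3 groups=4 -> no
String 4 '()(()()())(()()())': depth seq [1 0 1 2 1 2 1 2 1 0 1 2 1 2 1 2 1 0]
  -> pairs=9 depth=2 groups=3 -> no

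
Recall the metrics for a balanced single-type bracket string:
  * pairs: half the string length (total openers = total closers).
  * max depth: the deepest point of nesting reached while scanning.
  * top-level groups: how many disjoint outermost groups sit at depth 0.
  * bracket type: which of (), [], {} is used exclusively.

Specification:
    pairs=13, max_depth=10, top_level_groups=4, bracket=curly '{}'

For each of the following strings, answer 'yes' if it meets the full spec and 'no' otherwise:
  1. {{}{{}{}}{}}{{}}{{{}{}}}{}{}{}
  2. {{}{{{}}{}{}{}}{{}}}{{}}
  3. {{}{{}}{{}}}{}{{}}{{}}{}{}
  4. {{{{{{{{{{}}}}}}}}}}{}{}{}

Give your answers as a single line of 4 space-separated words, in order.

String 1 '{{}{{}{}}{}}{{}}{{{}{}}}{}{}{}': depth seq [1 2 1 2 3 2 3 2 1 2 1 0 1 2 1 0 1 2 3 2 3 2 1 0 1 0 1 0 1 0]
  -> pairs=15 depth=3 groups=6 -> no
String 2 '{{}{{{}}{}{}{}}{{}}}{{}}': depth seq [1 2 1 2 3 4 3 2 3 2 3 2 3 2 1 2 3 2 1 0 1 2 1 0]
  -> pairs=12 depth=4 groups=2 -> no
String 3 '{{}{{}}{{}}}{}{{}}{{}}{}{}': depth seq [1 2 1 2 3 2 1 2 3 2 1 0 1 0 1 2 1 0 1 2 1 0 1 0 1 0]
  -> pairs=13 depth=3 groups=6 -> no
String 4 '{{{{{{{{{{}}}}}}}}}}{}{}{}': depth seq [1 2 3 4 5 6 7 8 9 10 9 8 7 6 5 4 3 2 1 0 1 0 1 0 1 0]
  -> pairs=13 depth=10 groups=4 -> yes

Answer: no no no yes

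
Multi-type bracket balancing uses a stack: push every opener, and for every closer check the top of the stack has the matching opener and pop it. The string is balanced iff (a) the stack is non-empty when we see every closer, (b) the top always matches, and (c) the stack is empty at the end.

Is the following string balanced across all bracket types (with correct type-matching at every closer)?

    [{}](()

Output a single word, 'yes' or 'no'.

pos 0: push '['; stack = [
pos 1: push '{'; stack = [{
pos 2: '}' matches '{'; pop; stack = [
pos 3: ']' matches '['; pop; stack = (empty)
pos 4: push '('; stack = (
pos 5: push '('; stack = ((
pos 6: ')' matches '('; pop; stack = (
end: stack still non-empty (() → INVALID
Verdict: unclosed openers at end: ( → no

Answer: no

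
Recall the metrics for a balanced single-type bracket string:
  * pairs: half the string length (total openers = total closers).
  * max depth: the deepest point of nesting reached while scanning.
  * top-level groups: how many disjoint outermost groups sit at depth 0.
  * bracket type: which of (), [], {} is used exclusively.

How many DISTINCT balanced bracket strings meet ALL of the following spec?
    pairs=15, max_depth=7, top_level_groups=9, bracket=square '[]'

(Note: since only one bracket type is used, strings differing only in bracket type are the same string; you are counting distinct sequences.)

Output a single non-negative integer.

Spec: pairs=15 depth=7 groups=9
Count(depth <= 7) = 23256
Count(depth <= 6) = 23247
Count(depth == 7) = 23256 - 23247 = 9

Answer: 9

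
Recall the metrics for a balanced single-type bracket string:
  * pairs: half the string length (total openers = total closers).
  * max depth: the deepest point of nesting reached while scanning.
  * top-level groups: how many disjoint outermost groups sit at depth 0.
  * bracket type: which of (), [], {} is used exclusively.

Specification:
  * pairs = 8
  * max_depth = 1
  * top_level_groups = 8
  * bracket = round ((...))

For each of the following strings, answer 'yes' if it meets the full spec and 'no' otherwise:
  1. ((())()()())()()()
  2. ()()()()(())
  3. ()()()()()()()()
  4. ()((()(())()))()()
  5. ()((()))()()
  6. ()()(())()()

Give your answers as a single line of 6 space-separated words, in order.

Answer: no no yes no no no

Derivation:
String 1 '((())()()())()()()': depth seq [1 2 3 2 1 2 1 2 1 2 1 0 1 0 1 0 1 0]
  -> pairs=9 depth=3 groups=4 -> no
String 2 '()()()()(())': depth seq [1 0 1 0 1 0 1 0 1 2 1 0]
  -> pairs=6 depth=2 groups=5 -> no
String 3 '()()()()()()()()': depth seq [1 0 1 0 1 0 1 0 1 0 1 0 1 0 1 0]
  -> pairs=8 depth=1 groups=8 -> yes
String 4 '()((()(())()))()()': depth seq [1 0 1 2 3 2 3 4 3 2 3 2 1 0 1 0 1 0]
  -> pairs=9 depth=4 groups=4 -> no
String 5 '()((()))()()': depth seq [1 0 1 2 3 2 1 0 1 0 1 0]
  -> pairs=6 depth=3 groups=4 -> no
String 6 '()()(())()()': depth seq [1 0 1 0 1 2 1 0 1 0 1 0]
  -> pairs=6 depth=2 groups=5 -> no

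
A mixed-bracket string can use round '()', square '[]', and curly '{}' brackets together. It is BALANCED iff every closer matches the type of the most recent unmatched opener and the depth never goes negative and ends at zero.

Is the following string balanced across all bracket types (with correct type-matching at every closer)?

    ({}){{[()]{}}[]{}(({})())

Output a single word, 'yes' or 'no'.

pos 0: push '('; stack = (
pos 1: push '{'; stack = ({
pos 2: '}' matches '{'; pop; stack = (
pos 3: ')' matches '('; pop; stack = (empty)
pos 4: push '{'; stack = {
pos 5: push '{'; stack = {{
pos 6: push '['; stack = {{[
pos 7: push '('; stack = {{[(
pos 8: ')' matches '('; pop; stack = {{[
pos 9: ']' matches '['; pop; stack = {{
pos 10: push '{'; stack = {{{
pos 11: '}' matches '{'; pop; stack = {{
pos 12: '}' matches '{'; pop; stack = {
pos 13: push '['; stack = {[
pos 14: ']' matches '['; pop; stack = {
pos 15: push '{'; stack = {{
pos 16: '}' matches '{'; pop; stack = {
pos 17: push '('; stack = {(
pos 18: push '('; stack = {((
pos 19: push '{'; stack = {(({
pos 20: '}' matches '{'; pop; stack = {((
pos 21: ')' matches '('; pop; stack = {(
pos 22: push '('; stack = {((
pos 23: ')' matches '('; pop; stack = {(
pos 24: ')' matches '('; pop; stack = {
end: stack still non-empty ({) → INVALID
Verdict: unclosed openers at end: { → no

Answer: no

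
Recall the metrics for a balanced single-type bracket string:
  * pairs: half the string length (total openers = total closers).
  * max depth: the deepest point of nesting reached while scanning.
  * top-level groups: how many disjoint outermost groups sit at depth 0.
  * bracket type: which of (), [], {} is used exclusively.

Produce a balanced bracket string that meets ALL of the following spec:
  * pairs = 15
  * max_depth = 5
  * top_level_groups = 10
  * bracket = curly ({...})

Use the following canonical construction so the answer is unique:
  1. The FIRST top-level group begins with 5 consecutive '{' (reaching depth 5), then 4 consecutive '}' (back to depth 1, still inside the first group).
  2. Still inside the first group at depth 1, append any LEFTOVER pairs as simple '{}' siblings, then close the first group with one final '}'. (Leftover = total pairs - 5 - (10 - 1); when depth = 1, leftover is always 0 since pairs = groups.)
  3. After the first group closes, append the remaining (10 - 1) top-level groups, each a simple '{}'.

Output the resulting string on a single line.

Answer: {{{{{}}}}{}}{}{}{}{}{}{}{}{}{}

Derivation:
Spec: pairs=15 depth=5 groups=10
Leftover pairs = 15 - 5 - (10-1) = 1
First group: deep chain of depth 5 + 1 sibling pairs
Remaining 9 groups: simple '{}' each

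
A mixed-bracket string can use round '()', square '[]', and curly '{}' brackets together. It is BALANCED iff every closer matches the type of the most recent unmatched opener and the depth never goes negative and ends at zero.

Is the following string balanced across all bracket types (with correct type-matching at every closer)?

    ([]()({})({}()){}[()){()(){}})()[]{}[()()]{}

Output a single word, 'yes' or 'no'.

Answer: no

Derivation:
pos 0: push '('; stack = (
pos 1: push '['; stack = ([
pos 2: ']' matches '['; pop; stack = (
pos 3: push '('; stack = ((
pos 4: ')' matches '('; pop; stack = (
pos 5: push '('; stack = ((
pos 6: push '{'; stack = (({
pos 7: '}' matches '{'; pop; stack = ((
pos 8: ')' matches '('; pop; stack = (
pos 9: push '('; stack = ((
pos 10: push '{'; stack = (({
pos 11: '}' matches '{'; pop; stack = ((
pos 12: push '('; stack = (((
pos 13: ')' matches '('; pop; stack = ((
pos 14: ')' matches '('; pop; stack = (
pos 15: push '{'; stack = ({
pos 16: '}' matches '{'; pop; stack = (
pos 17: push '['; stack = ([
pos 18: push '('; stack = ([(
pos 19: ')' matches '('; pop; stack = ([
pos 20: saw closer ')' but top of stack is '[' (expected ']') → INVALID
Verdict: type mismatch at position 20: ')' closes '[' → no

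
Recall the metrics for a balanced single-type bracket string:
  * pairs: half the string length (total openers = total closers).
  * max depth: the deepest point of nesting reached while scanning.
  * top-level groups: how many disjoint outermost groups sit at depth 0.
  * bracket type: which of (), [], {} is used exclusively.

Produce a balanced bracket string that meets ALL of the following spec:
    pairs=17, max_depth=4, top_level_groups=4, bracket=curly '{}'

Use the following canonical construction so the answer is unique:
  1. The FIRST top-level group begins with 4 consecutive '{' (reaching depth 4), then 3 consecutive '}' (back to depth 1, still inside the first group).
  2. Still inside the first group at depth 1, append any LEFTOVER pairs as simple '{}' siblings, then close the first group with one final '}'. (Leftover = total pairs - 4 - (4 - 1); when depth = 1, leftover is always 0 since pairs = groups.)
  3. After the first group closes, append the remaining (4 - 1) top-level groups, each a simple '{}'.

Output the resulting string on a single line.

Answer: {{{{}}}{}{}{}{}{}{}{}{}{}{}}{}{}{}

Derivation:
Spec: pairs=17 depth=4 groups=4
Leftover pairs = 17 - 4 - (4-1) = 10
First group: deep chain of depth 4 + 10 sibling pairs
Remaining 3 groups: simple '{}' each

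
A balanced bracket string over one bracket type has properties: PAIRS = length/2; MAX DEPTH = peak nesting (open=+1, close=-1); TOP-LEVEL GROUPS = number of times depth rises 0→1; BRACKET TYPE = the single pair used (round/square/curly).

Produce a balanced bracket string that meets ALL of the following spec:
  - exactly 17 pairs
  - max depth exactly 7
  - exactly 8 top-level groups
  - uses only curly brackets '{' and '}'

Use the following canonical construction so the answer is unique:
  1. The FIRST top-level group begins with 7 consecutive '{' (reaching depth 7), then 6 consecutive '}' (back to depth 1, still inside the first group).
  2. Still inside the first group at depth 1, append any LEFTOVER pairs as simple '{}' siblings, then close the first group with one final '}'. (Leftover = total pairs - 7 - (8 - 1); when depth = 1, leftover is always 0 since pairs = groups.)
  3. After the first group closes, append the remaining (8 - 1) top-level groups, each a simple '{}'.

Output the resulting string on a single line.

Spec: pairs=17 depth=7 groups=8
Leftover pairs = 17 - 7 - (8-1) = 3
First group: deep chain of depth 7 + 3 sibling pairs
Remaining 7 groups: simple '{}' each

Answer: {{{{{{{}}}}}}{}{}{}}{}{}{}{}{}{}{}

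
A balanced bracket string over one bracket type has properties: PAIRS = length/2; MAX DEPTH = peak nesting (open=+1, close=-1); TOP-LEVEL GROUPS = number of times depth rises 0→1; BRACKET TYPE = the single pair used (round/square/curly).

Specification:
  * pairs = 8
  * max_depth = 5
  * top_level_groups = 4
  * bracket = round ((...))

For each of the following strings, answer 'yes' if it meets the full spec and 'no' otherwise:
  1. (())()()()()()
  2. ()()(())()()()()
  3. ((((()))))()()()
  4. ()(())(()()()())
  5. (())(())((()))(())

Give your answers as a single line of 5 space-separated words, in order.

String 1 '(())()()()()()': depth seq [1 2 1 0 1 0 1 0 1 0 1 0 1 0]
  -> pairs=7 depth=2 groups=6 -> no
String 2 '()()(())()()()()': depth seq [1 0 1 0 1 2 1 0 1 0 1 0 1 0 1 0]
  -> pairs=8 depth=2 groups=7 -> no
String 3 '((((()))))()()()': depth seq [1 2 3 4 5 4 3 2 1 0 1 0 1 0 1 0]
  -> pairs=8 depth=5 groups=4 -> yes
String 4 '()(())(()()()())': depth seq [1 0 1 2 1 0 1 2 1 2 1 2 1 2 1 0]
  -> pairs=8 depth=2 groups=3 -> no
String 5 '(())(())((()))(())': depth seq [1 2 1 0 1 2 1 0 1 2 3 2 1 0 1 2 1 0]
  -> pairs=9 depth=3 groups=4 -> no

Answer: no no yes no no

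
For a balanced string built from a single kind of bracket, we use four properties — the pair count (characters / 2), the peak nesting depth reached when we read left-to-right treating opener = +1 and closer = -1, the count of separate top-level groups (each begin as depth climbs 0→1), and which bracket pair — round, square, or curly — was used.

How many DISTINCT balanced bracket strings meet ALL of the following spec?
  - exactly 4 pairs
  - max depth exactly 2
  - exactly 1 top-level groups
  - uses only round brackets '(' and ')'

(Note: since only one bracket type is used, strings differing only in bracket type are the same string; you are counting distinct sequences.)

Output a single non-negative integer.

Answer: 1

Derivation:
Spec: pairs=4 depth=2 groups=1
Count(depth <= 2) = 1
Count(depth <= 1) = 0
Count(depth == 2) = 1 - 0 = 1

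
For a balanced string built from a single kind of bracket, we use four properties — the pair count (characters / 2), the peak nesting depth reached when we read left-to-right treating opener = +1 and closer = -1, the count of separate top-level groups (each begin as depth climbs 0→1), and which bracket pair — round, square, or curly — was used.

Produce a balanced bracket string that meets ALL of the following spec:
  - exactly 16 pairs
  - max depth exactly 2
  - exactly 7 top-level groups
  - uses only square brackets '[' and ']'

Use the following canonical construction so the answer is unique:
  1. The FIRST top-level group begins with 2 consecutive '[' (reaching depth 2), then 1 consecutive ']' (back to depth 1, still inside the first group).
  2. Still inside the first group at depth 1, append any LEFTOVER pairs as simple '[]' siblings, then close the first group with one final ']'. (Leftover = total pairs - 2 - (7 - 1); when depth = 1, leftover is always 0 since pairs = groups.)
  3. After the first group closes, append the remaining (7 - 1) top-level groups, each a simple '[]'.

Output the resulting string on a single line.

Spec: pairs=16 depth=2 groups=7
Leftover pairs = 16 - 2 - (7-1) = 8
First group: deep chain of depth 2 + 8 sibling pairs
Remaining 6 groups: simple '[]' each

Answer: [[][][][][][][][][]][][][][][][]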